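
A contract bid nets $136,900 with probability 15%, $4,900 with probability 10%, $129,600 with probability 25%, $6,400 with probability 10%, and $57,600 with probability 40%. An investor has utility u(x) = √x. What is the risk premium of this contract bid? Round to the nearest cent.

E[u] = 0.15·√136900 + 0.1·√4900 + 0.25·√129600 + 0.1·√6400 + 0.4·√57600 = 0.15·370 + 0.1·70 + 0.25·360 + 0.1·80 + 0.4·240 = 256.5
CE = (256.5)² = 65792.25
Risk premium = EV − CE = 77105 − 65792.25 = 11312.75

$11,312.75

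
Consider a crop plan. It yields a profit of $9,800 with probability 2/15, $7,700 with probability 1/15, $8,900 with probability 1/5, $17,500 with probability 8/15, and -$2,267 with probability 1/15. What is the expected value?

EV = 2/15 × 9800 + 1/15 × 7700 + 1/5 × 8900 + 8/15 × 17500 + 1/15 × (-2267) = 1306.6667 + 513.3333 + 1780 + 9333.3333 − 151.1333 = 12782.2

$12,782.20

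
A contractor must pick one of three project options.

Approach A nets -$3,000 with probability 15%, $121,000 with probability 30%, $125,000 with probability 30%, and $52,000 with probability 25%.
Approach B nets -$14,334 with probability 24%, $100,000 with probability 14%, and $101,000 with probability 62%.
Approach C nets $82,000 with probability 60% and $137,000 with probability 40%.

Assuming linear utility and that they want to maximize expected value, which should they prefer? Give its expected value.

Approach A = 0.15 × (-3000) + 0.3 × 121000 + 0.3 × 125000 + 0.25 × 52000 = -450 + 36300 + 37500 + 13000 = 86350
Approach B = 0.24 × (-14334) + 0.14 × 100000 + 0.62 × 101000 = -3440.16 + 14000 + 62620 = 73179.84
Approach C = 0.6 × 82000 + 0.4 × 137000 = 49200 + 54800 = 104000

Approach C ($104,000)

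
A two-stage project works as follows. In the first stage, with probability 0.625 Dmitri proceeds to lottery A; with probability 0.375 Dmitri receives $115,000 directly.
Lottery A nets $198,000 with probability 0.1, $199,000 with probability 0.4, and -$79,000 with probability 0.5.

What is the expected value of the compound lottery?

EV(A) = 0.1 × 198000 + 0.4 × 199000 + 0.5 × (-79000) = 19800 + 79600 − 39500 = 59900
Branch B: 115000 (certain)
Overall = 0.625 × 59900 + 0.375 × 115000 = 37437.5 + 43125 = 80562.5

$80,562.50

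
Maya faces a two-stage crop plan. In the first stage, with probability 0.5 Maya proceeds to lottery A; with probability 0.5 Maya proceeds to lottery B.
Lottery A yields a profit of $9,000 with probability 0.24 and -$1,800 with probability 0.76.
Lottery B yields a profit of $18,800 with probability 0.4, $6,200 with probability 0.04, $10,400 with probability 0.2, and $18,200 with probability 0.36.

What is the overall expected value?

EV(A) = 0.24 × 9000 + 0.76 × (-1800) = 2160 − 1368 = 792
EV(B) = 0.4 × 18800 + 0.04 × 6200 + 0.2 × 10400 + 0.36 × 18200 = 7520 + 248 + 2080 + 6552 = 16400
Overall = 0.5 × 792 + 0.5 × 16400 = 396 + 8200 = 8596

$8,596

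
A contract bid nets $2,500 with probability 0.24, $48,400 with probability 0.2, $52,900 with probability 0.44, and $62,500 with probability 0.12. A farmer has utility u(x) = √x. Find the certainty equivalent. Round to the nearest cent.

$35,043.84

E[u] = 0.24·√2500 + 0.2·√48400 + 0.44·√52900 + 0.12·√62500 = 0.24·50 + 0.2·220 + 0.44·230 + 0.12·250 = 187.2
CE = (187.2)² = 35043.84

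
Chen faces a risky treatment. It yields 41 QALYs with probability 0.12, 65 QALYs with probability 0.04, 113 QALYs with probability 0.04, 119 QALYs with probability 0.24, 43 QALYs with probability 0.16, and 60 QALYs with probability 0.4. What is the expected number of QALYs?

71.48 QALYs

EV = 0.12 × 41 + 0.04 × 65 + 0.04 × 113 + 0.24 × 119 + 0.16 × 43 + 0.4 × 60 = 4.92 + 2.6 + 4.52 + 28.56 + 6.88 + 24 = 71.48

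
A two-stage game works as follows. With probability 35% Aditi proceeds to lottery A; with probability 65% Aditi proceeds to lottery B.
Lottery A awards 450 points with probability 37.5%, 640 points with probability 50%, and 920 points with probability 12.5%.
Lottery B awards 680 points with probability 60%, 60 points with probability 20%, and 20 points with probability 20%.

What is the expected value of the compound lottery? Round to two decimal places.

486.91 points

EV(A) = 0.375 × 450 + 0.5 × 640 + 0.125 × 920 = 168.75 + 320 + 115 = 603.75
EV(B) = 0.6 × 680 + 0.2 × 60 + 0.2 × 20 = 408 + 12 + 4 = 424
Overall = 0.35 × 603.75 + 0.65 × 424 = 211.3125 + 275.6 = 486.9125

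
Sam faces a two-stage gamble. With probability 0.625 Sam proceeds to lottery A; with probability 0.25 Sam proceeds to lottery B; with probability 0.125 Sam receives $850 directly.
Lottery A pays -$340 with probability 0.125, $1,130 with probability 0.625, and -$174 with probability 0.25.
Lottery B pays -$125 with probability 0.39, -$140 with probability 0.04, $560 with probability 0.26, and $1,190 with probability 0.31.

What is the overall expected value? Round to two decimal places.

$608.94

EV(A) = 0.125 × (-340) + 0.625 × 1130 + 0.25 × (-174) = -42.5 + 706.25 − 43.5 = 620.25
EV(B) = 0.39 × (-125) + 0.04 × (-140) + 0.26 × 560 + 0.31 × 1190 = -48.75 − 5.6 + 145.6 + 368.9 = 460.15
Branch C: 850 (certain)
Overall = 0.625 × 620.25 + 0.25 × 460.15 + 0.125 × 850 = 387.65625 + 115.0375 + 106.25 = 608.94375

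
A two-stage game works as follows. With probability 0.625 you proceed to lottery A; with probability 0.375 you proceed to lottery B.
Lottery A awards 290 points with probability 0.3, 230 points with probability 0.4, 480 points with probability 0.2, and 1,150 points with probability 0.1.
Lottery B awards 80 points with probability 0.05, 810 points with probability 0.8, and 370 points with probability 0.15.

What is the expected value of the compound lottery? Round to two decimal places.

509.06 points

EV(A) = 0.3 × 290 + 0.4 × 230 + 0.2 × 480 + 0.1 × 1150 = 87 + 92 + 96 + 115 = 390
EV(B) = 0.05 × 80 + 0.8 × 810 + 0.15 × 370 = 4 + 648 + 55.5 = 707.5
Overall = 0.625 × 390 + 0.375 × 707.5 = 243.75 + 265.3125 = 509.0625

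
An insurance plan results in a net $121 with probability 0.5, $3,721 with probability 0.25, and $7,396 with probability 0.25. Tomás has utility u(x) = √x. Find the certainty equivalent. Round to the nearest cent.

E[u] = 0.5·√121 + 0.25·√3721 + 0.25·√7396 = 0.5·11 + 0.25·61 + 0.25·86 = 42.25
CE = (42.25)² = 1785.0625

$1,785.06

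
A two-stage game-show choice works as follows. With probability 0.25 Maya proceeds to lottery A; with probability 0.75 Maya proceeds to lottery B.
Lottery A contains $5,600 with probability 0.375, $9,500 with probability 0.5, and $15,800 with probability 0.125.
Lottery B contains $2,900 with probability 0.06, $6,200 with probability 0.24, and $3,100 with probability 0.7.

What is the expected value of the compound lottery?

EV(A) = 0.375 × 5600 + 0.5 × 9500 + 0.125 × 15800 = 2100 + 4750 + 1975 = 8825
EV(B) = 0.06 × 2900 + 0.24 × 6200 + 0.7 × 3100 = 174 + 1488 + 2170 = 3832
Overall = 0.25 × 8825 + 0.75 × 3832 = 2206.25 + 2874 = 5080.25

$5,080.25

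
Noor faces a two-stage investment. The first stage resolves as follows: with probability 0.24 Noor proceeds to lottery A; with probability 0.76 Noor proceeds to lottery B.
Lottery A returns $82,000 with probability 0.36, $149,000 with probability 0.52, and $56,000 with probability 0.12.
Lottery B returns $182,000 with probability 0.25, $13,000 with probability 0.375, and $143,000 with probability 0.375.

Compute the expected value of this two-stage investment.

EV(A) = 0.36 × 82000 + 0.52 × 149000 + 0.12 × 56000 = 29520 + 77480 + 6720 = 113720
EV(B) = 0.25 × 182000 + 0.375 × 13000 + 0.375 × 143000 = 45500 + 4875 + 53625 = 104000
Overall = 0.24 × 113720 + 0.76 × 104000 = 27292.8 + 79040 = 106332.8

$106,332.80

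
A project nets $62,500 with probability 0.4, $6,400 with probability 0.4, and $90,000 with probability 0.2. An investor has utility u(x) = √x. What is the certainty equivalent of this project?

$36,864

E[u] = 0.4·√62500 + 0.4·√6400 + 0.2·√90000 = 0.4·250 + 0.4·80 + 0.2·300 = 192
CE = (192)² = 36864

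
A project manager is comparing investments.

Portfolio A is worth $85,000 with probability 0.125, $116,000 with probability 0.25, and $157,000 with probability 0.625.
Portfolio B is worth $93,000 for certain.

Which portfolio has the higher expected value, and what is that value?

Portfolio A = 0.125 × 85000 + 0.25 × 116000 + 0.625 × 157000 = 10625 + 29000 + 98125 = 137750
Portfolio B: 93000 (certain)

Portfolio A ($137,750)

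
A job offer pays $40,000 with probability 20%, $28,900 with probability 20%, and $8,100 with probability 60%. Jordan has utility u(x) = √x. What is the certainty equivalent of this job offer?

E[u] = 0.2·√40000 + 0.2·√28900 + 0.6·√8100 = 0.2·200 + 0.2·170 + 0.6·90 = 128
CE = (128)² = 16384

$16,384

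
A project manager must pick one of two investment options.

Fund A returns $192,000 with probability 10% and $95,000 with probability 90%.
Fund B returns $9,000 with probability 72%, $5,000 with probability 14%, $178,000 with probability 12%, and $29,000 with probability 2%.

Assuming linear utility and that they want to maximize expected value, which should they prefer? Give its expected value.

Fund A = 0.1 × 192000 + 0.9 × 95000 = 19200 + 85500 = 104700
Fund B = 0.72 × 9000 + 0.14 × 5000 + 0.12 × 178000 + 0.02 × 29000 = 6480 + 700 + 21360 + 580 = 29120

Fund A ($104,700)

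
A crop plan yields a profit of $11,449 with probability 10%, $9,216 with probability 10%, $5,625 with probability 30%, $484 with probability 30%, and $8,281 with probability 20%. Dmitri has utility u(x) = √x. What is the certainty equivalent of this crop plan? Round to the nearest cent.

E[u] = 0.1·√11449 + 0.1·√9216 + 0.3·√5625 + 0.3·√484 + 0.2·√8281 = 0.1·107 + 0.1·96 + 0.3·75 + 0.3·22 + 0.2·91 = 67.6
CE = (67.6)² = 4569.76

$4,569.76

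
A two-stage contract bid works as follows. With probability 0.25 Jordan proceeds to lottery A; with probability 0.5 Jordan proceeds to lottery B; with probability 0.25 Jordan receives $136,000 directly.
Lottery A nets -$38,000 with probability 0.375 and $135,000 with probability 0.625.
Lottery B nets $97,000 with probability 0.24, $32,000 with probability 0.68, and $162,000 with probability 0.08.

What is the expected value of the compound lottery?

$80,531.25

EV(A) = 0.375 × (-38000) + 0.625 × 135000 = -14250 + 84375 = 70125
EV(B) = 0.24 × 97000 + 0.68 × 32000 + 0.08 × 162000 = 23280 + 21760 + 12960 = 58000
Branch C: 136000 (certain)
Overall = 0.25 × 70125 + 0.5 × 58000 + 0.25 × 136000 = 17531.25 + 29000 + 34000 = 80531.25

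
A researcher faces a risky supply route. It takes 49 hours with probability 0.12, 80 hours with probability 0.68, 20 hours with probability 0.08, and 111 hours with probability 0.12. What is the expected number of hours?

75.2 hours

EV = 0.12 × 49 + 0.68 × 80 + 0.08 × 20 + 0.12 × 111 = 5.88 + 54.4 + 1.6 + 13.32 = 75.2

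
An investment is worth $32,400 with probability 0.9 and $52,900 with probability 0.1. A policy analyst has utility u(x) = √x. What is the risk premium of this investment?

$225

E[u] = 0.9·√32400 + 0.1·√52900 = 0.9·180 + 0.1·230 = 185
CE = (185)² = 34225
Risk premium = EV − CE = 34450 − 34225 = 225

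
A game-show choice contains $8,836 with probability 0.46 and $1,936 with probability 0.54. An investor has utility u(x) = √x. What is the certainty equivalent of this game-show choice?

$4,489

E[u] = 0.46·√8836 + 0.54·√1936 = 0.46·94 + 0.54·44 = 67
CE = (67)² = 4489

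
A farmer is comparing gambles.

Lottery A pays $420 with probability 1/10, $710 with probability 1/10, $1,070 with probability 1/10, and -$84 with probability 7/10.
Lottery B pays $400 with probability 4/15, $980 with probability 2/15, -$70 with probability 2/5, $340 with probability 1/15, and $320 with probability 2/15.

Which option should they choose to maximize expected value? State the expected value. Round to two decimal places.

Lottery B ($274.67)

Lottery A = 1/10 × 420 + 1/10 × 710 + 1/10 × 1070 + 7/10 × (-84) = 42 + 71 + 107 − 58.8 = 161.2
Lottery B = 4/15 × 400 + 2/15 × 980 + 2/5 × (-70) + 1/15 × 340 + 2/15 × 320 = 106.6667 + 130.6667 − 28 + 22.6667 + 42.6667 = 274.6667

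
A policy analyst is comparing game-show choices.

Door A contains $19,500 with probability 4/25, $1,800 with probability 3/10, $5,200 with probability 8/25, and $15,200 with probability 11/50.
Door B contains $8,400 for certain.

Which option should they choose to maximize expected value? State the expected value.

Door A ($8,668)

Door A = 4/25 × 19500 + 3/10 × 1800 + 8/25 × 5200 + 11/50 × 15200 = 3120 + 540 + 1664 + 3344 = 8668
Door B: 8400 (certain)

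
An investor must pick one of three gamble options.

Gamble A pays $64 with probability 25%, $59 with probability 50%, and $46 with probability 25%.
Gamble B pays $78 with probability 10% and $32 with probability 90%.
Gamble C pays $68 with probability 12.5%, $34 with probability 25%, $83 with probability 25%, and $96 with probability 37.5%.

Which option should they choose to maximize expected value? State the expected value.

Gamble A = 0.25 × 64 + 0.5 × 59 + 0.25 × 46 = 16 + 29.5 + 11.5 = 57
Gamble B = 0.1 × 78 + 0.9 × 32 = 7.8 + 28.8 = 36.6
Gamble C = 0.125 × 68 + 0.25 × 34 + 0.25 × 83 + 0.375 × 96 = 8.5 + 8.5 + 20.75 + 36 = 73.75

Gamble C ($73.75)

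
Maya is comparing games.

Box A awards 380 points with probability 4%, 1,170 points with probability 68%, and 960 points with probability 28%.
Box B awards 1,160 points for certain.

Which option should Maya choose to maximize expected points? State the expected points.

Box A = 0.04 × 380 + 0.68 × 1170 + 0.28 × 960 = 15.2 + 795.6 + 268.8 = 1079.6
Box B: 1160 (certain)

Box B (1,160 points)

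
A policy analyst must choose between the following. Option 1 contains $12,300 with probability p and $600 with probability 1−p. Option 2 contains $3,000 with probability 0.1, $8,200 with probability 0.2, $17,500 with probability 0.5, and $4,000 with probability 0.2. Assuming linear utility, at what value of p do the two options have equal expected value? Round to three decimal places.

EV(Option 2) = 0.1 × 3000 + 0.2 × 8200 + 0.5 × 17500 + 0.2 × 4000 = 300 + 1640 + 8750 + 800 = 11490
p·12300 + (1−p)·600 = 11490
11700p + 600 = 11490
p = (11490 − 600) / 11700

p = 0.931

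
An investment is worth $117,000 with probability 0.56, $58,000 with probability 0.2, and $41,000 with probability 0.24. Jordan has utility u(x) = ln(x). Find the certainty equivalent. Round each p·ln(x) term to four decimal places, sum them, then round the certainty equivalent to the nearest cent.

$79,055.07

E[u] = 0.56·ln(117000) + 0.2·ln(58000) + 0.24·ln(41000) = 6.5352 + 2.1936 + 2.5491 = 11.2779
CE = e^11.2779 ≈ 79055.07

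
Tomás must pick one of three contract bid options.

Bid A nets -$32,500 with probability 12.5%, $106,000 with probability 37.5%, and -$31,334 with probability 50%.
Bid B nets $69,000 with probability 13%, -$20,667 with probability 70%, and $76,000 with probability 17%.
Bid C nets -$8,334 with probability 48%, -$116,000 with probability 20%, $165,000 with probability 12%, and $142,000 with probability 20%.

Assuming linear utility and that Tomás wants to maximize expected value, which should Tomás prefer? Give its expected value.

Bid A = 0.125 × (-32500) + 0.375 × 106000 + 0.5 × (-31334) = -4062.5 + 39750 − 15667 = 20020.5
Bid B = 0.13 × 69000 + 0.7 × (-20667) + 0.17 × 76000 = 8970 − 14466.9 + 12920 = 7423.1
Bid C = 0.48 × (-8334) + 0.2 × (-116000) + 0.12 × 165000 + 0.2 × 142000 = -4000.32 − 23200 + 19800 + 28400 = 20999.68

Bid C ($20,999.68)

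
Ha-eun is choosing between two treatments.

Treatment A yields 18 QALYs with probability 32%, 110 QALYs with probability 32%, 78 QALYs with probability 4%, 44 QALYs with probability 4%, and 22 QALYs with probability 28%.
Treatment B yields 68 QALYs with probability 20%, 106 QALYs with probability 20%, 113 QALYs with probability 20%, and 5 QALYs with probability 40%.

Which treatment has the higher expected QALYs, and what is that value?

Treatment B (59.4 QALYs)

Treatment A = 0.32 × 18 + 0.32 × 110 + 0.04 × 78 + 0.04 × 44 + 0.28 × 22 = 5.76 + 35.2 + 3.12 + 1.76 + 6.16 = 52
Treatment B = 0.2 × 68 + 0.2 × 106 + 0.2 × 113 + 0.4 × 5 = 13.6 + 21.2 + 22.6 + 2 = 59.4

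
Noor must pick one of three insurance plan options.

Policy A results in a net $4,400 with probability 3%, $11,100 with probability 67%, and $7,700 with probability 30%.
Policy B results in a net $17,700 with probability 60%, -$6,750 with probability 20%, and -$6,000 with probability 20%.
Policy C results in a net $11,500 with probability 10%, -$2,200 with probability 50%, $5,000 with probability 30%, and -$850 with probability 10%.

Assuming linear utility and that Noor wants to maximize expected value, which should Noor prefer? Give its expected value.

Policy A = 0.03 × 4400 + 0.67 × 11100 + 0.3 × 7700 = 132 + 7437 + 2310 = 9879
Policy B = 0.6 × 17700 + 0.2 × (-6750) + 0.2 × (-6000) = 10620 − 1350 − 1200 = 8070
Policy C = 0.1 × 11500 + 0.5 × (-2200) + 0.3 × 5000 + 0.1 × (-850) = 1150 − 1100 + 1500 − 85 = 1465

Policy A ($9,879)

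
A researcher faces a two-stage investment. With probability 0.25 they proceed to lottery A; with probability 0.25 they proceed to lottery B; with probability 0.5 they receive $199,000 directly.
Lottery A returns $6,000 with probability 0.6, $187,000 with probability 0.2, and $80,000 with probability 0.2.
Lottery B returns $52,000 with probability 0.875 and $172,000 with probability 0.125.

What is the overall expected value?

$130,500

EV(A) = 0.6 × 6000 + 0.2 × 187000 + 0.2 × 80000 = 3600 + 37400 + 16000 = 57000
EV(B) = 0.875 × 52000 + 0.125 × 172000 = 45500 + 21500 = 67000
Branch C: 199000 (certain)
Overall = 0.25 × 57000 + 0.25 × 67000 + 0.5 × 199000 = 14250 + 16750 + 99500 = 130500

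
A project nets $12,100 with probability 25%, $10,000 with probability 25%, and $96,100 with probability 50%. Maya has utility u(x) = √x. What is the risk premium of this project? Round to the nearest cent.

$10,518.75

E[u] = 0.25·√12100 + 0.25·√10000 + 0.5·√96100 = 0.25·110 + 0.25·100 + 0.5·310 = 207.5
CE = (207.5)² = 43056.25
Risk premium = EV − CE = 53575 − 43056.25 = 10518.75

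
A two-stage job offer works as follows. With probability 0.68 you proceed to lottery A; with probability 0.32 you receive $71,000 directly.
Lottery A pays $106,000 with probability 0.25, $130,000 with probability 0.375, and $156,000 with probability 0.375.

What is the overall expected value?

$113,670

EV(A) = 0.25 × 106000 + 0.375 × 130000 + 0.375 × 156000 = 26500 + 48750 + 58500 = 133750
Branch B: 71000 (certain)
Overall = 0.68 × 133750 + 0.32 × 71000 = 90950 + 22720 = 113670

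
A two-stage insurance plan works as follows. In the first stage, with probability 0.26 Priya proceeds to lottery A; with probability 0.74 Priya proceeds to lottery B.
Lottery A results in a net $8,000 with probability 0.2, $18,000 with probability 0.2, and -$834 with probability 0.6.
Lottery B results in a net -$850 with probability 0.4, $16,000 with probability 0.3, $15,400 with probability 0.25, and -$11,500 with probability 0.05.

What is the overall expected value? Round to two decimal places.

EV(A) = 0.2 × 8000 + 0.2 × 18000 + 0.6 × (-834) = 1600 + 3600 − 500.4 = 4699.6
EV(B) = 0.4 × (-850) + 0.3 × 16000 + 0.25 × 15400 + 0.05 × (-11500) = -340 + 4800 + 3850 − 575 = 7735
Overall = 0.26 × 4699.6 + 0.74 × 7735 = 1221.896 + 5723.9 = 6945.796

$6,945.80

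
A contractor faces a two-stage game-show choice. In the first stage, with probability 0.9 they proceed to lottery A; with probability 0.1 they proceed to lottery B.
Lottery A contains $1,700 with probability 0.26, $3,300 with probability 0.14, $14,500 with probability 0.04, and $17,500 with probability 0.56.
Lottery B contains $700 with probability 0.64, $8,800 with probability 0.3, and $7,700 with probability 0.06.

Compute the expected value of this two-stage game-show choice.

$10,510.60

EV(A) = 0.26 × 1700 + 0.14 × 3300 + 0.04 × 14500 + 0.56 × 17500 = 442 + 462 + 580 + 9800 = 11284
EV(B) = 0.64 × 700 + 0.3 × 8800 + 0.06 × 7700 = 448 + 2640 + 462 = 3550
Overall = 0.9 × 11284 + 0.1 × 3550 = 10155.6 + 355 = 10510.6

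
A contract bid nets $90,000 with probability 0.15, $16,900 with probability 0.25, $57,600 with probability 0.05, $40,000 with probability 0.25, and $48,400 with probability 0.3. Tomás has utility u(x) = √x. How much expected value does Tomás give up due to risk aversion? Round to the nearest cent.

$2,894.75

E[u] = 0.15·√90000 + 0.25·√16900 + 0.05·√57600 + 0.25·√40000 + 0.3·√48400 = 0.15·300 + 0.25·130 + 0.05·240 + 0.25·200 + 0.3·220 = 205.5
CE = (205.5)² = 42230.25
Risk premium = EV − CE = 45125 − 42230.25 = 2894.75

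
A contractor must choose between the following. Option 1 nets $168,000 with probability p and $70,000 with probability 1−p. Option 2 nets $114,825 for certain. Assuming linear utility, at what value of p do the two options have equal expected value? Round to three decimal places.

p = 0.457

p·168000 + (1−p)·70000 = 114825
98000p + 70000 = 114825
p = (114825 − 70000) / 98000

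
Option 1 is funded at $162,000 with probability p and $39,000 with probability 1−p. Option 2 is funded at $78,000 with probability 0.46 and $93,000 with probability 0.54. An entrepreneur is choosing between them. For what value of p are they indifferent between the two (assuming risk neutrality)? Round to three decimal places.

p = 0.383

EV(Option 2) = 0.46 × 78000 + 0.54 × 93000 = 35880 + 50220 = 86100
p·162000 + (1−p)·39000 = 86100
123000p + 39000 = 86100
p = (86100 − 39000) / 123000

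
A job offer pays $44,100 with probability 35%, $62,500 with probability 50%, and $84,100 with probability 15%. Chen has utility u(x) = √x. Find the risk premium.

$736

E[u] = 0.35·√44100 + 0.5·√62500 + 0.15·√84100 = 0.35·210 + 0.5·250 + 0.15·290 = 242
CE = (242)² = 58564
Risk premium = EV − CE = 59300 − 58564 = 736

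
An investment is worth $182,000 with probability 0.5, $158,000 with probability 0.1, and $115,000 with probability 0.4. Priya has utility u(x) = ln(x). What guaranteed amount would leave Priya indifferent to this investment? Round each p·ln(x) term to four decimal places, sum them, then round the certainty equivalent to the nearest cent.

$149,342.86

E[u] = 0.5·ln(182000) + 0.1·ln(158000) + 0.4·ln(115000) = 6.0559 + 1.1970 + 4.6611 = 11.9140
CE = e^11.9140 ≈ 149342.86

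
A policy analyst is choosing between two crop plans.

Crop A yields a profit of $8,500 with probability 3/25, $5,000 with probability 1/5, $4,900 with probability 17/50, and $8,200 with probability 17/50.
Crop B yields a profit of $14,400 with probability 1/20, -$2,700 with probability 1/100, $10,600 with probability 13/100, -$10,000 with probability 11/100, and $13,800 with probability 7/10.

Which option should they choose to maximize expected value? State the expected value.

Crop B ($10,631)

Crop A = 3/25 × 8500 + 1/5 × 5000 + 17/50 × 4900 + 17/50 × 8200 = 1020 + 1000 + 1666 + 2788 = 6474
Crop B = 1/20 × 14400 + 1/100 × (-2700) + 13/100 × 10600 + 11/100 × (-10000) + 7/10 × 13800 = 720 − 27 + 1378 − 1100 + 9660 = 10631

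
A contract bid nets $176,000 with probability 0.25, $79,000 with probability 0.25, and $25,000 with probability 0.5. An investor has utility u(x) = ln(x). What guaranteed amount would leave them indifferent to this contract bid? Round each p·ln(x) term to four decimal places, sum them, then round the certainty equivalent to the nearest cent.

E[u] = 0.25·ln(176000) + 0.25·ln(79000) + 0.5·ln(25000) = 3.0196 + 2.8193 + 5.0633 = 10.9022
CE = e^10.9022 ≈ 54295.68

$54,295.68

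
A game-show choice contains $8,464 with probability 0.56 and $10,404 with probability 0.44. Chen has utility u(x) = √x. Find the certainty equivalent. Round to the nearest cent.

E[u] = 0.56·√8464 + 0.44·√10404 = 0.56·92 + 0.44·102 = 96.4
CE = (96.4)² = 9292.96

$9,292.96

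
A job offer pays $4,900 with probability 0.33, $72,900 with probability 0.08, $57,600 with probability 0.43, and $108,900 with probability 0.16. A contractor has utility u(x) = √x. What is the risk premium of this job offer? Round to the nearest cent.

$9,360.51

E[u] = 0.33·√4900 + 0.08·√72900 + 0.43·√57600 + 0.16·√108900 = 0.33·70 + 0.08·270 + 0.43·240 + 0.16·330 = 200.7
CE = (200.7)² = 40280.49
Risk premium = EV − CE = 49641 − 40280.49 = 9360.51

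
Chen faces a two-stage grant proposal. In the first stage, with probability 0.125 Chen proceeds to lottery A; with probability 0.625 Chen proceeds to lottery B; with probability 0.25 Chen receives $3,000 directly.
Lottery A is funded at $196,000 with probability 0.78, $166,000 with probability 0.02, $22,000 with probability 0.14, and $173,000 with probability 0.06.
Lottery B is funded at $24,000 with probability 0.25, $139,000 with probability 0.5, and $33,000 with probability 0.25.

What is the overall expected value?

EV(A) = 0.78 × 196000 + 0.02 × 166000 + 0.14 × 22000 + 0.06 × 173000 = 152880 + 3320 + 3080 + 10380 = 169660
EV(B) = 0.25 × 24000 + 0.5 × 139000 + 0.25 × 33000 = 6000 + 69500 + 8250 = 83750
Branch C: 3000 (certain)
Overall = 0.125 × 169660 + 0.625 × 83750 + 0.25 × 3000 = 21207.5 + 52343.75 + 750 = 74301.25

$74,301.25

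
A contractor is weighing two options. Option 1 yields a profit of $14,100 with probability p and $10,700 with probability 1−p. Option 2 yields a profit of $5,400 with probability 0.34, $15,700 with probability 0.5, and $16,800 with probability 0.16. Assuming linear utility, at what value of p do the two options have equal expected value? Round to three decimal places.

EV(Option 2) = 0.34 × 5400 + 0.5 × 15700 + 0.16 × 16800 = 1836 + 7850 + 2688 = 12374
p·14100 + (1−p)·10700 = 12374
3400p + 10700 = 12374
p = (12374 − 10700) / 3400

p = 0.492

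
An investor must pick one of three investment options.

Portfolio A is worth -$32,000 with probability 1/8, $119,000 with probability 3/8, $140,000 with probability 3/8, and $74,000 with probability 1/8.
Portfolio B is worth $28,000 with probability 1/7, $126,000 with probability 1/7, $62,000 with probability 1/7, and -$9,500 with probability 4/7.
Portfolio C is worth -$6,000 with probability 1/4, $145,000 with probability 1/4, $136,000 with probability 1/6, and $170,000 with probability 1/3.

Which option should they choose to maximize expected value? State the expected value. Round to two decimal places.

Portfolio A = 1/8 × (-32000) + 3/8 × 119000 + 3/8 × 140000 + 1/8 × 74000 = -4000 + 44625 + 52500 + 9250 = 102375
Portfolio B = 1/7 × 28000 + 1/7 × 126000 + 1/7 × 62000 + 4/7 × (-9500) = 4000 + 18000 + 8857.1429 − 5428.5714 = 25428.5714
Portfolio C = 1/4 × (-6000) + 1/4 × 145000 + 1/6 × 136000 + 1/3 × 170000 = -1500 + 36250 + 22666.6667 + 56666.6667 = 114083.3333

Portfolio C ($114,083.33)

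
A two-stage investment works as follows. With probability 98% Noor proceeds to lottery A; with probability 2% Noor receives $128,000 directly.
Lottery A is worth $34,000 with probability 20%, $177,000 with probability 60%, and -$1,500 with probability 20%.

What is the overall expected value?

EV(A) = 0.2 × 34000 + 0.6 × 177000 + 0.2 × (-1500) = 6800 + 106200 − 300 = 112700
Branch B: 128000 (certain)
Overall = 0.98 × 112700 + 0.02 × 128000 = 110446 + 2560 = 113006

$113,006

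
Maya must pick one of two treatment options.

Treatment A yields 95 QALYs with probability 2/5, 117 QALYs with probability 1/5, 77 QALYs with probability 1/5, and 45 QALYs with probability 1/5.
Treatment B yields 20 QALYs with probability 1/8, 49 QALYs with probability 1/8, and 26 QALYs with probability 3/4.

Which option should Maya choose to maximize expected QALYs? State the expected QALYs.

Treatment A (85.8 QALYs)

Treatment A = 2/5 × 95 + 1/5 × 117 + 1/5 × 77 + 1/5 × 45 = 38 + 23.4 + 15.4 + 9 = 85.8
Treatment B = 1/8 × 20 + 1/8 × 49 + 3/4 × 26 = 2.5 + 6.125 + 19.5 = 28.125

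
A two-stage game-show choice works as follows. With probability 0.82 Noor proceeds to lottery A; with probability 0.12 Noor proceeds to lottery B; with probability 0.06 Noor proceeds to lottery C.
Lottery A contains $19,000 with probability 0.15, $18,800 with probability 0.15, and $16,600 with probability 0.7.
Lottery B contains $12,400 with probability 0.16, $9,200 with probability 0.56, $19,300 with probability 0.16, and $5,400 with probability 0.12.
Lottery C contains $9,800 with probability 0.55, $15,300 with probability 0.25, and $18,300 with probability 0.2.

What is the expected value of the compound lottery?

EV(A) = 0.15 × 19000 + 0.15 × 18800 + 0.7 × 16600 = 2850 + 2820 + 11620 = 17290
EV(B) = 0.16 × 12400 + 0.56 × 9200 + 0.16 × 19300 + 0.12 × 5400 = 1984 + 5152 + 3088 + 648 = 10872
EV(C) = 0.55 × 9800 + 0.25 × 15300 + 0.2 × 18300 = 5390 + 3825 + 3660 = 12875
Overall = 0.82 × 17290 + 0.12 × 10872 + 0.06 × 12875 = 14177.8 + 1304.64 + 772.5 = 16254.94

$16,254.94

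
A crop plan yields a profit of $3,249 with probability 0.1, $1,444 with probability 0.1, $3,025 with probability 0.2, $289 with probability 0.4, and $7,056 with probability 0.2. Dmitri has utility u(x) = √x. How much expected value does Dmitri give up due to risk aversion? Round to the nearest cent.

E[u] = 0.1·√3249 + 0.1·√1444 + 0.2·√3025 + 0.4·√289 + 0.2·√7056 = 0.1·57 + 0.1·38 + 0.2·55 + 0.4·17 + 0.2·84 = 44.1
CE = (44.1)² = 1944.81
Risk premium = EV − CE = 2601.1 − 1944.81 = 656.29

$656.29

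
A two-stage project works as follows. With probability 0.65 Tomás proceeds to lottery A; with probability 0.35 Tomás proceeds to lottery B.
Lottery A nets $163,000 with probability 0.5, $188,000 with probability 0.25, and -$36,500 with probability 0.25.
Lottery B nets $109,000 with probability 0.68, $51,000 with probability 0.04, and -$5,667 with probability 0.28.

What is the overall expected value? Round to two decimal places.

$103,694.38

EV(A) = 0.5 × 163000 + 0.25 × 188000 + 0.25 × (-36500) = 81500 + 47000 − 9125 = 119375
EV(B) = 0.68 × 109000 + 0.04 × 51000 + 0.28 × (-5667) = 74120 + 2040 − 1586.76 = 74573.24
Overall = 0.65 × 119375 + 0.35 × 74573.24 = 77593.75 + 26100.634 = 103694.384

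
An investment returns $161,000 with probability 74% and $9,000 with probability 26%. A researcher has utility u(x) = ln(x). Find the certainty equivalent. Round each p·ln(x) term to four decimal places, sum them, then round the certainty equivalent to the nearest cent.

E[u] = 0.74·ln(161000) + 0.26·ln(9000) = 8.8720 + 2.3673 = 11.2393
CE = e^11.2393 ≈ 76061.69

$76,061.69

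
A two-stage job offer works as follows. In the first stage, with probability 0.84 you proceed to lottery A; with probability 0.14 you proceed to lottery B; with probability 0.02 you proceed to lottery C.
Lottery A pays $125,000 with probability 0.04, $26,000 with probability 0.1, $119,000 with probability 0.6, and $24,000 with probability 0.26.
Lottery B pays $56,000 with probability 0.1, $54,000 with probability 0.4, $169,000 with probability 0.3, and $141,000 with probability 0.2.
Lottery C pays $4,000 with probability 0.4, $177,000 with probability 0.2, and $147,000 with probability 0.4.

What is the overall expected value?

$88,371.60

EV(A) = 0.04 × 125000 + 0.1 × 26000 + 0.6 × 119000 + 0.26 × 24000 = 5000 + 2600 + 71400 + 6240 = 85240
EV(B) = 0.1 × 56000 + 0.4 × 54000 + 0.3 × 169000 + 0.2 × 141000 = 5600 + 21600 + 50700 + 28200 = 106100
EV(C) = 0.4 × 4000 + 0.2 × 177000 + 0.4 × 147000 = 1600 + 35400 + 58800 = 95800
Overall = 0.84 × 85240 + 0.14 × 106100 + 0.02 × 95800 = 71601.6 + 14854 + 1916 = 88371.6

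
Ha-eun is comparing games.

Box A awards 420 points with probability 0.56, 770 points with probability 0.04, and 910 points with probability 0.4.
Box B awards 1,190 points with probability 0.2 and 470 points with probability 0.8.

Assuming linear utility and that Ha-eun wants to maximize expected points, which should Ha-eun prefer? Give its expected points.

Box A = 0.56 × 420 + 0.04 × 770 + 0.4 × 910 = 235.2 + 30.8 + 364 = 630
Box B = 0.2 × 1190 + 0.8 × 470 = 238 + 376 = 614

Box A (630 points)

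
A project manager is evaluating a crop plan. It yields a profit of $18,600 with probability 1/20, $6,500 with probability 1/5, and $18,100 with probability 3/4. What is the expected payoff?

EV = 1/20 × 18600 + 1/5 × 6500 + 3/4 × 18100 = 930 + 1300 + 13575 = 15805

$15,805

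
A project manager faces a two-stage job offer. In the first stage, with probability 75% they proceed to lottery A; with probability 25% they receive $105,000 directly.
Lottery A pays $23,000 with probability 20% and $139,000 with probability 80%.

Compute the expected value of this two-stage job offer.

EV(A) = 0.2 × 23000 + 0.8 × 139000 = 4600 + 111200 = 115800
Branch B: 105000 (certain)
Overall = 0.75 × 115800 + 0.25 × 105000 = 86850 + 26250 = 113100

$113,100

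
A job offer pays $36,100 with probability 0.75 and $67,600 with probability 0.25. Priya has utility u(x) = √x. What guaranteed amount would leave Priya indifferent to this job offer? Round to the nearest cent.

E[u] = 0.75·√36100 + 0.25·√67600 = 0.75·190 + 0.25·260 = 207.5
CE = (207.5)² = 43056.25

$43,056.25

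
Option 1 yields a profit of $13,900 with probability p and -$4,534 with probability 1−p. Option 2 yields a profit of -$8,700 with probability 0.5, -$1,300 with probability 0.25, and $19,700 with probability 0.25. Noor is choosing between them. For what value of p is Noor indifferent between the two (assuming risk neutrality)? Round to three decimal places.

EV(Option 2) = 0.5 × (-8700) + 0.25 × (-1300) + 0.25 × 19700 = -4350 − 325 + 4925 = 250
p·13900 + (1−p)·(-4534) = 250
18434p − 4534 = 250
p = (250 + 4534) / 18434

p = 0.260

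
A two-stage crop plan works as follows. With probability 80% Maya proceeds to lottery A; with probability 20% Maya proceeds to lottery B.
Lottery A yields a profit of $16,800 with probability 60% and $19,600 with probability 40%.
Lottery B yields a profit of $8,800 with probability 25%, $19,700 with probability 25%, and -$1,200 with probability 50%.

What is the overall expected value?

$15,641

EV(A) = 0.6 × 16800 + 0.4 × 19600 = 10080 + 7840 = 17920
EV(B) = 0.25 × 8800 + 0.25 × 19700 + 0.5 × (-1200) = 2200 + 4925 − 600 = 6525
Overall = 0.8 × 17920 + 0.2 × 6525 = 14336 + 1305 = 15641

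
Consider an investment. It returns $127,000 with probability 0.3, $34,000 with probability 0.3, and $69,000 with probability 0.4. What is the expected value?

$75,900

EV = 0.3 × 127000 + 0.3 × 34000 + 0.4 × 69000 = 38100 + 10200 + 27600 = 75900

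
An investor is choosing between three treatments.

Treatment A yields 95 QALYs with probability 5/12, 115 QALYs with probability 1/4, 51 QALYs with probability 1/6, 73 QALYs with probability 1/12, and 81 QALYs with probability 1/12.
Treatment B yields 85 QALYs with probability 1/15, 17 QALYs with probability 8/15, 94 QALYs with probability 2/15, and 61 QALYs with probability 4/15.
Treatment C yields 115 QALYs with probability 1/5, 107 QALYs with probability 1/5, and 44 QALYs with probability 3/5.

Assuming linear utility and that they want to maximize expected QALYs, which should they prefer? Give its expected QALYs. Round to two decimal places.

Treatment A = 5/12 × 95 + 1/4 × 115 + 1/6 × 51 + 1/12 × 73 + 1/12 × 81 = 39.5833 + 28.75 + 8.5 + 6.0833 + 6.75 = 89.6667
Treatment B = 1/15 × 85 + 8/15 × 17 + 2/15 × 94 + 4/15 × 61 = 5.6667 + 9.0667 + 12.5333 + 16.2667 = 43.5333
Treatment C = 1/5 × 115 + 1/5 × 107 + 3/5 × 44 = 23 + 21.4 + 26.4 = 70.8

Treatment A (89.67 QALYs)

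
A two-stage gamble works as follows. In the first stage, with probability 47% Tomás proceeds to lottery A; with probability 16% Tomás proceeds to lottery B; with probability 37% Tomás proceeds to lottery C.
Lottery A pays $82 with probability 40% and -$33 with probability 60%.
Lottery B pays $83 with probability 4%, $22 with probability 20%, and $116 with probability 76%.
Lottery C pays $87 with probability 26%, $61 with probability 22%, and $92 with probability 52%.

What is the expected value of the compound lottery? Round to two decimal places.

EV(A) = 0.4 × 82 + 0.6 × (-33) = 32.8 − 19.8 = 13
EV(B) = 0.04 × 83 + 0.2 × 22 + 0.76 × 116 = 3.32 + 4.4 + 88.16 = 95.88
EV(C) = 0.26 × 87 + 0.22 × 61 + 0.52 × 92 = 22.62 + 13.42 + 47.84 = 83.88
Overall = 0.47 × 13 + 0.16 × 95.88 + 0.37 × 83.88 = 6.11 + 15.3408 + 31.0356 = 52.4864

$52.49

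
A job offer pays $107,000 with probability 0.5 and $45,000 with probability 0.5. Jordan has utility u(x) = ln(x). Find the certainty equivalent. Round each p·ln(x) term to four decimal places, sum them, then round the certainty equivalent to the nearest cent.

$69,390.14

E[u] = 0.5·ln(107000) + 0.5·ln(45000) = 5.7903 + 5.3572 = 11.1475
CE = e^11.1475 ≈ 69390.14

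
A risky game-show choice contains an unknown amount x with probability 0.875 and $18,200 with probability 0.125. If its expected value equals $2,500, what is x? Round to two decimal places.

x = $257.14

0.875·x + 0.125·18200 = 2500
0.875·x = 2500 − 2275 = 225
x = 225 / 0.875 = 257.1429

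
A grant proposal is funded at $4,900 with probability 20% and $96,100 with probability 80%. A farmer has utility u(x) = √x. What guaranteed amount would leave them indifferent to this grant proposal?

E[u] = 0.2·√4900 + 0.8·√96100 = 0.2·70 + 0.8·310 = 262
CE = (262)² = 68644

$68,644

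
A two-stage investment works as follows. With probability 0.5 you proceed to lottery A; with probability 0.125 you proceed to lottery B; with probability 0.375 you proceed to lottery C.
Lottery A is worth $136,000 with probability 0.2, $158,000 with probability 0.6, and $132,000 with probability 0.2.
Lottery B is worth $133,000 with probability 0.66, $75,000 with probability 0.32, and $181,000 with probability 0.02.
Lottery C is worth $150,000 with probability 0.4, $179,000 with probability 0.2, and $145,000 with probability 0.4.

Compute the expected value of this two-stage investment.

EV(A) = 0.2 × 136000 + 0.6 × 158000 + 0.2 × 132000 = 27200 + 94800 + 26400 = 148400
EV(B) = 0.66 × 133000 + 0.32 × 75000 + 0.02 × 181000 = 87780 + 24000 + 3620 = 115400
EV(C) = 0.4 × 150000 + 0.2 × 179000 + 0.4 × 145000 = 60000 + 35800 + 58000 = 153800
Overall = 0.5 × 148400 + 0.125 × 115400 + 0.375 × 153800 = 74200 + 14425 + 57675 = 146300

$146,300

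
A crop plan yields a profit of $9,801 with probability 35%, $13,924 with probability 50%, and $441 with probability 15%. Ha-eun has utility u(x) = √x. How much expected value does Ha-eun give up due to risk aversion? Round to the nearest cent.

$1,088.26

E[u] = 0.35·√9801 + 0.5·√13924 + 0.15·√441 = 0.35·99 + 0.5·118 + 0.15·21 = 96.8
CE = (96.8)² = 9370.24
Risk premium = EV − CE = 10458.5 − 9370.24 = 1088.26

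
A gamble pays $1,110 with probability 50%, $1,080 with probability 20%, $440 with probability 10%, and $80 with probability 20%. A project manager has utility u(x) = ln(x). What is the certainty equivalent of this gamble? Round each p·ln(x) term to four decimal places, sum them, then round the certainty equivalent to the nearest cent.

$594.73

E[u] = 0.5·ln(1110) + 0.2·ln(1080) + 0.1·ln(440) + 0.2·ln(80) = 3.5061 + 1.3969 + 0.6087 + 0.8764 = 6.3881
CE = e^6.3881 ≈ 594.73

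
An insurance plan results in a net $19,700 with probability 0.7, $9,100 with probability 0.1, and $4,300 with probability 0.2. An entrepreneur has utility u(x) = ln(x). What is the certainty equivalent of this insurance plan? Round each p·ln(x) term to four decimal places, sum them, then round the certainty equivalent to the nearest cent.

E[u] = 0.7·ln(19700) + 0.1·ln(9100) + 0.2·ln(4300) = 6.9219 + 0.9116 + 1.6733 = 9.5068
CE = e^9.5068 ≈ 13450.88

$13,450.88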